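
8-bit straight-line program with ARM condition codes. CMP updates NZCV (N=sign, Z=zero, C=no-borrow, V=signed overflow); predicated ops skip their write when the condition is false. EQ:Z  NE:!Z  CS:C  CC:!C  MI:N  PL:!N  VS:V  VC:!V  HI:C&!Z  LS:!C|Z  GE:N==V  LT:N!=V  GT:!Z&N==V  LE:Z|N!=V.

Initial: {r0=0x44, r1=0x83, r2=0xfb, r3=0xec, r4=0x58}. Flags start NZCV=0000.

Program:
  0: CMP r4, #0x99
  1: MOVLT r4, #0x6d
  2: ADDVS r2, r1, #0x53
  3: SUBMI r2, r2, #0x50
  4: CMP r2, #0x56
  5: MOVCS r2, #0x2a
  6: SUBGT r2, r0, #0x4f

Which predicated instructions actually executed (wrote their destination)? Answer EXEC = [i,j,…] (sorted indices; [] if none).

EXEC = [2,3,5]

0: ✓ CMP  NZCV=1001
1: · MOVLT
2: ✓ ADDVS  r2←0xd6
3: ✓ SUBMI  r2←0x86
4: ✓ CMP  NZCV=0011
5: ✓ MOVCS  r2←0x2a
6: · SUBGT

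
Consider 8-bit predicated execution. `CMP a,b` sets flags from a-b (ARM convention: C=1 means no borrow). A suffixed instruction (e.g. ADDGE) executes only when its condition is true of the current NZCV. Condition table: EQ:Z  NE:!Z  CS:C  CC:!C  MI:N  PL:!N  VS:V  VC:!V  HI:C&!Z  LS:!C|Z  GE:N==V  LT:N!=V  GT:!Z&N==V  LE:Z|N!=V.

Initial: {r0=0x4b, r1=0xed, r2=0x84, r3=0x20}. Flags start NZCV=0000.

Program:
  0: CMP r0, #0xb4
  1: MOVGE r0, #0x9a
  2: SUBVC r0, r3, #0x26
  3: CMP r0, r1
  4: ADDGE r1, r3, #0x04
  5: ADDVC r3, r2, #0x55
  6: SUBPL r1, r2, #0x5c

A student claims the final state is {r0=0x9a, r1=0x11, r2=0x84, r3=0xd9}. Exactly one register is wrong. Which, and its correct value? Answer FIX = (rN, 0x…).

FIX = (r1, 0xed)

0: ✓ CMP  NZCV=1001
1: ✓ MOVGE  r0←0x9a
2: · SUBVC
3: ✓ CMP  NZCV=1000
4: · ADDGE
5: ✓ ADDVC  r3←0xd9
6: · SUBPL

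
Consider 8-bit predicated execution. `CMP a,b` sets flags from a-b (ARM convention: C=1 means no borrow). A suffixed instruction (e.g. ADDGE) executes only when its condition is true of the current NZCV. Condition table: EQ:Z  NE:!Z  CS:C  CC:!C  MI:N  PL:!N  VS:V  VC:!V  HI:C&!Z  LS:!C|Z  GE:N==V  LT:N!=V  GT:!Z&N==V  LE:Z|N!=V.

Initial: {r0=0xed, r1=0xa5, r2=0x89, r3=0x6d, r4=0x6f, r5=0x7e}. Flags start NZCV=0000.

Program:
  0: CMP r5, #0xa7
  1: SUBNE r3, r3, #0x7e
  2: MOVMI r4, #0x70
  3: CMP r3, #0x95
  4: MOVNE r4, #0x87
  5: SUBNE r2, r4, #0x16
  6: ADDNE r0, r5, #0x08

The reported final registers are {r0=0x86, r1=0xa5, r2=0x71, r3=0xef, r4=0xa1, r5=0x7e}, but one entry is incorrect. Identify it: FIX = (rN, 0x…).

FIX = (r4, 0x87)

[0] flags=1001 → (cmp)
[1] flags=1001 NE?T → r3=0xef
[2] flags=1001 MI?T → r4=0x70
[3] flags=0010 → (cmp)
[4] flags=0010 NE?T → r4=0x87
[5] flags=0010 NE?T → r2=0x71
[6] flags=0010 NE?T → r0=0x86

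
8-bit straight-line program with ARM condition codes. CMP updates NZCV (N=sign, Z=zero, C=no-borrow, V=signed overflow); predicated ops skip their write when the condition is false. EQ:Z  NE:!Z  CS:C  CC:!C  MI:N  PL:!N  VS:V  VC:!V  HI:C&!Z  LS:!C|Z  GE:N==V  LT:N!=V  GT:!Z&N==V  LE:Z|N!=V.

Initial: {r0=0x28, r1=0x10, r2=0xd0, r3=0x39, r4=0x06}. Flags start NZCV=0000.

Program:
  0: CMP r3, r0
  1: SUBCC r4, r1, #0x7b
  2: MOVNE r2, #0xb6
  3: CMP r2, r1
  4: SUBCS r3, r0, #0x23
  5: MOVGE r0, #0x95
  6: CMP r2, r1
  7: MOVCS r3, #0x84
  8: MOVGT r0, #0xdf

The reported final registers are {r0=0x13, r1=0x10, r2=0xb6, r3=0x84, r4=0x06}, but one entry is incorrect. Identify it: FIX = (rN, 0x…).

FIX = (r0, 0x28)

[0] flags=0010 → (cmp)
[1] flags=0010 CC?F → skip
[2] flags=0010 NE?T → r2=0xb6
[3] flags=1010 → (cmp)
[4] flags=1010 CS?T → r3=0x05
[5] flags=1010 GE?F → skip
[6] flags=1010 → (cmp)
[7] flags=1010 CS?T → r3=0x84
[8] flags=1010 GT?F → skip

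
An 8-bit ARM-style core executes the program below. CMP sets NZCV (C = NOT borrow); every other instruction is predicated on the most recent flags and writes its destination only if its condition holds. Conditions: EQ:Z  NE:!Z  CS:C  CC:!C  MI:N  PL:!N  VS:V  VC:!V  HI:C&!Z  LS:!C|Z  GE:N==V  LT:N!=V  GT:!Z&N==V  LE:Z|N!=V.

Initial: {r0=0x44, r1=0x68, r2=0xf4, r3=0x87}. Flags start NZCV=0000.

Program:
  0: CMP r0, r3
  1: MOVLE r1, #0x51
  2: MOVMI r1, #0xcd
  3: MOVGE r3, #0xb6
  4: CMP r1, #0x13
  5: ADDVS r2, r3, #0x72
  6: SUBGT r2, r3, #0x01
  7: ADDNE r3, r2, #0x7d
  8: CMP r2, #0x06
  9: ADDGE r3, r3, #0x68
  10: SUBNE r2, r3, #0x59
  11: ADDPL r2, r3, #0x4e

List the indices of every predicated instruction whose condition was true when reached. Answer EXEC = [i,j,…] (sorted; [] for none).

[0] flags=1001 → (cmp)
[1] flags=1001 LE?F → skip
[2] flags=1001 MI?T → r1=0xcd
[3] flags=1001 GE?T → r3=0xb6
[4] flags=1010 → (cmp)
[5] flags=1010 VS?F → skip
[6] flags=1010 GT?F → skip
[7] flags=1010 NE?T → r3=0x71
[8] flags=1010 → (cmp)
[9] flags=1010 GE?F → skip
[10] flags=1010 NE?T → r2=0x18
[11] flags=1010 PL?F → skip

EXEC = [2,3,7,10]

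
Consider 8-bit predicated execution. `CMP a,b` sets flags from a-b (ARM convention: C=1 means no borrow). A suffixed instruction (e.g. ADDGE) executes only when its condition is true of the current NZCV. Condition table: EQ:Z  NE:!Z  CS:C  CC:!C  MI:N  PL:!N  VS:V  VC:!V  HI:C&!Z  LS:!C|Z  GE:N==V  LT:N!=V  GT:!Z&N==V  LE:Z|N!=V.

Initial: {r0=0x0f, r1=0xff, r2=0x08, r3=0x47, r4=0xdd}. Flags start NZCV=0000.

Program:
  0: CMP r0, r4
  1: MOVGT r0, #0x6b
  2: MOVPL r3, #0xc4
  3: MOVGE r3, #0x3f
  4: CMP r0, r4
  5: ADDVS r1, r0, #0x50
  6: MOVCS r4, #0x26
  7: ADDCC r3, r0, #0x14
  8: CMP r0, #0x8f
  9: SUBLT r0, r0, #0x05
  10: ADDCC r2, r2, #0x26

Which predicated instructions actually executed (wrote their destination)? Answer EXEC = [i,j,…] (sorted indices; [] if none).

EXEC = [1,2,3,5,7,10]

[0] flags=0000 → (cmp)
[1] flags=0000 GT?T → r0=0x6b
[2] flags=0000 PL?T → r3=0xc4
[3] flags=0000 GE?T → r3=0x3f
[4] flags=1001 → (cmp)
[5] flags=1001 VS?T → r1=0xbb
[6] flags=1001 CS?F → skip
[7] flags=1001 CC?T → r3=0x7f
[8] flags=1001 → (cmp)
[9] flags=1001 LT?F → skip
[10] flags=1001 CC?T → r2=0x2e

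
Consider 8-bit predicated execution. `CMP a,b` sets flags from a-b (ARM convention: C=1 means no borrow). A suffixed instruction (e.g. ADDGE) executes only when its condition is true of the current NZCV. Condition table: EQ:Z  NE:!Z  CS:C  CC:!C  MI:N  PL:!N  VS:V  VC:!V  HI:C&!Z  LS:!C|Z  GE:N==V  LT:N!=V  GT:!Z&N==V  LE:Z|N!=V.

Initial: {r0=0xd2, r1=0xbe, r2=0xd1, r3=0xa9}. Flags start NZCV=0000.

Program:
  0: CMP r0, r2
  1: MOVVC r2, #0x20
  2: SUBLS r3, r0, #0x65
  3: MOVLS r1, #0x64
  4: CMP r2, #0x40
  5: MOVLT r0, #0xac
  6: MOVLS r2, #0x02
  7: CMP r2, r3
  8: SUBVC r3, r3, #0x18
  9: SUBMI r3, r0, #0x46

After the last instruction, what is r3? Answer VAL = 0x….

[0] flags=0010 → (cmp)
[1] flags=0010 VC?T → r2=0x20
[2] flags=0010 LS?F → skip
[3] flags=0010 LS?F → skip
[4] flags=1000 → (cmp)
[5] flags=1000 LT?T → r0=0xac
[6] flags=1000 LS?T → r2=0x02
[7] flags=0000 → (cmp)
[8] flags=0000 VC?T → r3=0x91
[9] flags=0000 MI?F → skip

VAL = 0x91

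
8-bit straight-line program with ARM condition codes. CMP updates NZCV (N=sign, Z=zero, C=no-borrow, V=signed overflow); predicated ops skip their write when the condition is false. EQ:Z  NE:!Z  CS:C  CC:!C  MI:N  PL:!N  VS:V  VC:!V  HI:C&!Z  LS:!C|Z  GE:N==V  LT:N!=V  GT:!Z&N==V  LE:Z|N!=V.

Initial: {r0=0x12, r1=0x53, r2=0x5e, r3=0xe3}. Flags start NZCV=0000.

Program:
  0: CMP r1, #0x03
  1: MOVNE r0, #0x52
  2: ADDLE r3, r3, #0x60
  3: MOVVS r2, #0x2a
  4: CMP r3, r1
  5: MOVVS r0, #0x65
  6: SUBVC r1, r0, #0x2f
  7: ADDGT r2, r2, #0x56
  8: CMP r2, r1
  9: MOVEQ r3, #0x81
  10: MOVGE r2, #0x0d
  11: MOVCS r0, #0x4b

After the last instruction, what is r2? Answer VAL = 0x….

[0] flags=0010 → (cmp)
[1] flags=0010 NE?T → r0=0x52
[2] flags=0010 LE?F → skip
[3] flags=0010 VS?F → skip
[4] flags=1010 → (cmp)
[5] flags=1010 VS?F → skip
[6] flags=1010 VC?T → r1=0x23
[7] flags=1010 GT?F → skip
[8] flags=0010 → (cmp)
[9] flags=0010 EQ?F → skip
[10] flags=0010 GE?T → r2=0x0d
[11] flags=0010 CS?T → r0=0x4b

VAL = 0x0d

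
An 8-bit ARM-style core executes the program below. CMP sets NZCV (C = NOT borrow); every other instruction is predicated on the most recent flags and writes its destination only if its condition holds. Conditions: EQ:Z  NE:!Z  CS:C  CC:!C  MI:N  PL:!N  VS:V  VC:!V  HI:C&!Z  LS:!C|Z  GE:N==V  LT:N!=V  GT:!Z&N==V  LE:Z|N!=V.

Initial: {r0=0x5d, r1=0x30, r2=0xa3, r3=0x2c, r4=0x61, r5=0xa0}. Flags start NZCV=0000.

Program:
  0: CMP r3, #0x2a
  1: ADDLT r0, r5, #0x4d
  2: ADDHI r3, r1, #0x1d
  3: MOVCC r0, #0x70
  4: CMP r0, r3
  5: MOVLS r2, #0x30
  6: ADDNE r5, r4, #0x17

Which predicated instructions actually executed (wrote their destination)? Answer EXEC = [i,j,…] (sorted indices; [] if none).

EXEC = [2,6]

0: ✓ CMP  NZCV=0010
1: · ADDLT
2: ✓ ADDHI  r3←0x4d
3: · MOVCC
4: ✓ CMP  NZCV=0010
5: · MOVLS
6: ✓ ADDNE  r5←0x78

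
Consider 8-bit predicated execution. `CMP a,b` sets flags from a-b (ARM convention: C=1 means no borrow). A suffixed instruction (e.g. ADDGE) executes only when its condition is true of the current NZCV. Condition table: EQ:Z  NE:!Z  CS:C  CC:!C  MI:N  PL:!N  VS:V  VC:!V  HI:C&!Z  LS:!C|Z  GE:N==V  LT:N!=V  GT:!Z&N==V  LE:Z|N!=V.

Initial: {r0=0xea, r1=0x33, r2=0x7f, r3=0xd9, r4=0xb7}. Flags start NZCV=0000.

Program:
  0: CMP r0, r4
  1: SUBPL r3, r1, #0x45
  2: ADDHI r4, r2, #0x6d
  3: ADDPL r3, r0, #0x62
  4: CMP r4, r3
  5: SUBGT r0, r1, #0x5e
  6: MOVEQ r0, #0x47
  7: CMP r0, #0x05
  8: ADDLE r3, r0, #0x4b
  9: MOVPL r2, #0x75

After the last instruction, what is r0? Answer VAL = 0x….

VAL = 0xea

[0] flags=0010 → (cmp)
[1] flags=0010 PL?T → r3=0xee
[2] flags=0010 HI?T → r4=0xec
[3] flags=0010 PL?T → r3=0x4c
[4] flags=1010 → (cmp)
[5] flags=1010 GT?F → skip
[6] flags=1010 EQ?F → skip
[7] flags=1010 → (cmp)
[8] flags=1010 LE?T → r3=0x35
[9] flags=1010 PL?F → skip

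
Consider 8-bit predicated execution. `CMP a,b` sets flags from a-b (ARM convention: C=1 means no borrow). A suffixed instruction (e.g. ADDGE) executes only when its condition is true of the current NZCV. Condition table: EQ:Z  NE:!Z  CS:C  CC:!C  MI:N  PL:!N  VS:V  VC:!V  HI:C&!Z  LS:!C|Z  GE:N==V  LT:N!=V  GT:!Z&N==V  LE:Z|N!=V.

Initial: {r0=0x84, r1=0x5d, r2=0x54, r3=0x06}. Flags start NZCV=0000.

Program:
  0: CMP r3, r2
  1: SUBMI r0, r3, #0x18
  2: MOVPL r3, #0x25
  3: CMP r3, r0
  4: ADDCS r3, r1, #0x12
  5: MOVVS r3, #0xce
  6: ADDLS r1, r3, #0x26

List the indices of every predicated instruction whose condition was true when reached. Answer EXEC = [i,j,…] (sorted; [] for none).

EXEC = [1,6]

0: ✓ CMP  NZCV=1000
1: ✓ SUBMI  r0←0xee
2: · MOVPL
3: ✓ CMP  NZCV=0000
4: · ADDCS
5: · MOVVS
6: ✓ ADDLS  r1←0x2c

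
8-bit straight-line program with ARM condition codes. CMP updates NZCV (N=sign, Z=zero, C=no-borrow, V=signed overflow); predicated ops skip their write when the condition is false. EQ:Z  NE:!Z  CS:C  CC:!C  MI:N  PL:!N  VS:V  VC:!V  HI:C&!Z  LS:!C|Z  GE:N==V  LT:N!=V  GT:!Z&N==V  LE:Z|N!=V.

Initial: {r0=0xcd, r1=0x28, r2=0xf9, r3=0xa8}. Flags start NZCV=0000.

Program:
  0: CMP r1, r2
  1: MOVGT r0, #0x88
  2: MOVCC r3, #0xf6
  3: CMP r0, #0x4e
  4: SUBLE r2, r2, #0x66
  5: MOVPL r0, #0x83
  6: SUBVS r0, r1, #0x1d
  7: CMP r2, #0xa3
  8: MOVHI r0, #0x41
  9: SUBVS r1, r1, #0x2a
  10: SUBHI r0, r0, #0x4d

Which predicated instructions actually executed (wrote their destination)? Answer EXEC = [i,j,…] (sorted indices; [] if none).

EXEC = [1,2,4,5,6]

0: ✓ CMP  NZCV=0000
1: ✓ MOVGT  r0←0x88
2: ✓ MOVCC  r3←0xf6
3: ✓ CMP  NZCV=0011
4: ✓ SUBLE  r2←0x93
5: ✓ MOVPL  r0←0x83
6: ✓ SUBVS  r0←0x0b
7: ✓ CMP  NZCV=1000
8: · MOVHI
9: · SUBVS
10: · SUBHI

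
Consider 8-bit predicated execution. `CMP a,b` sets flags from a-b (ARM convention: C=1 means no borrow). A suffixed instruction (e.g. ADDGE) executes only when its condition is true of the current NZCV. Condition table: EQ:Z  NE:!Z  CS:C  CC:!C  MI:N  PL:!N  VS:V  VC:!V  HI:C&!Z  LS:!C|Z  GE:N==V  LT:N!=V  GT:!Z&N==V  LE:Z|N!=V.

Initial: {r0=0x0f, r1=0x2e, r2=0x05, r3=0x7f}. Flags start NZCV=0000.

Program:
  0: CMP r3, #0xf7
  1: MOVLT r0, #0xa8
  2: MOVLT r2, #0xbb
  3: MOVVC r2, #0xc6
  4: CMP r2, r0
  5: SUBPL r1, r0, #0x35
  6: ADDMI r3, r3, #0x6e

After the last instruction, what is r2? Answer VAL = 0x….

VAL = 0x05

0: ✓ CMP  NZCV=1001
1: · MOVLT
2: · MOVLT
3: · MOVVC
4: ✓ CMP  NZCV=1000
5: · SUBPL
6: ✓ ADDMI  r3←0xed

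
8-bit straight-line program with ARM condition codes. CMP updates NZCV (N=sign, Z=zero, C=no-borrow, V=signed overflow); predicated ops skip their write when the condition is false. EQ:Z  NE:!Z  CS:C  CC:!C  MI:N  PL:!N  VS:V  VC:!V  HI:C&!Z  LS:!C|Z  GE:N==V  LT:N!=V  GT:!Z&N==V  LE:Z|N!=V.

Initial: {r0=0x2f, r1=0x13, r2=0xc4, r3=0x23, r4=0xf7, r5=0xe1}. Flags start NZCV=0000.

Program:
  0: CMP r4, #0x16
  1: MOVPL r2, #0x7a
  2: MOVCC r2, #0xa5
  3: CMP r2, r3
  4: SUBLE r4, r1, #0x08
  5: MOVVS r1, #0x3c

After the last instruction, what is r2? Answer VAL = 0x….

VAL = 0xc4

[0] flags=1010 → (cmp)
[1] flags=1010 PL?F → skip
[2] flags=1010 CC?F → skip
[3] flags=1010 → (cmp)
[4] flags=1010 LE?T → r4=0x0b
[5] flags=1010 VS?F → skip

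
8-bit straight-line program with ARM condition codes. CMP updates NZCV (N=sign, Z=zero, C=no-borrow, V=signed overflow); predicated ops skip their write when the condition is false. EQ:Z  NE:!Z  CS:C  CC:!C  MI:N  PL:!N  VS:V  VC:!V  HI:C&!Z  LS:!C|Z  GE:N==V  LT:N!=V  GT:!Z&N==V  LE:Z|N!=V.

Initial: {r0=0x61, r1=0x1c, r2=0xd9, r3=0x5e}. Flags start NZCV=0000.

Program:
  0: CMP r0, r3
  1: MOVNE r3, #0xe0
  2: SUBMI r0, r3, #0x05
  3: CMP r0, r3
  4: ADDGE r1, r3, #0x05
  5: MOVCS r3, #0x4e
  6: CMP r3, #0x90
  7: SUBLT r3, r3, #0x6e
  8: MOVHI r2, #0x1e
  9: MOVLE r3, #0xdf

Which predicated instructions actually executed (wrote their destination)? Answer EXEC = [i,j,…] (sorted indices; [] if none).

[0] flags=0010 → (cmp)
[1] flags=0010 NE?T → r3=0xe0
[2] flags=0010 MI?F → skip
[3] flags=1001 → (cmp)
[4] flags=1001 GE?T → r1=0xe5
[5] flags=1001 CS?F → skip
[6] flags=0010 → (cmp)
[7] flags=0010 LT?F → skip
[8] flags=0010 HI?T → r2=0x1e
[9] flags=0010 LE?F → skip

EXEC = [1,4,8]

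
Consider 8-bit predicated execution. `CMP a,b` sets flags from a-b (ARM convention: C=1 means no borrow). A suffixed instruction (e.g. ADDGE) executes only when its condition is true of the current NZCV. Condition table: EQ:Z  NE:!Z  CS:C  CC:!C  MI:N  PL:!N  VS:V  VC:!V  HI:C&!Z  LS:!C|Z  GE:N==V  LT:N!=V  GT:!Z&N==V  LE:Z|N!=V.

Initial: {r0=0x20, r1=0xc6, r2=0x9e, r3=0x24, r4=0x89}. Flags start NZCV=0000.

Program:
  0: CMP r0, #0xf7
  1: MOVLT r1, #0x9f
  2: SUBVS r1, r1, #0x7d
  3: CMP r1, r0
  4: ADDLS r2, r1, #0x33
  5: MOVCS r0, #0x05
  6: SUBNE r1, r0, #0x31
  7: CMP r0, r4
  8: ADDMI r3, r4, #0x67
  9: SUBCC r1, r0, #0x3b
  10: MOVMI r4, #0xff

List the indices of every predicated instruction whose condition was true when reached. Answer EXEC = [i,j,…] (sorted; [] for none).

EXEC = [5,6,9]

0: ✓ CMP  NZCV=0000
1: · MOVLT
2: · SUBVS
3: ✓ CMP  NZCV=1010
4: · ADDLS
5: ✓ MOVCS  r0←0x05
6: ✓ SUBNE  r1←0xd4
7: ✓ CMP  NZCV=0000
8: · ADDMI
9: ✓ SUBCC  r1←0xca
10: · MOVMI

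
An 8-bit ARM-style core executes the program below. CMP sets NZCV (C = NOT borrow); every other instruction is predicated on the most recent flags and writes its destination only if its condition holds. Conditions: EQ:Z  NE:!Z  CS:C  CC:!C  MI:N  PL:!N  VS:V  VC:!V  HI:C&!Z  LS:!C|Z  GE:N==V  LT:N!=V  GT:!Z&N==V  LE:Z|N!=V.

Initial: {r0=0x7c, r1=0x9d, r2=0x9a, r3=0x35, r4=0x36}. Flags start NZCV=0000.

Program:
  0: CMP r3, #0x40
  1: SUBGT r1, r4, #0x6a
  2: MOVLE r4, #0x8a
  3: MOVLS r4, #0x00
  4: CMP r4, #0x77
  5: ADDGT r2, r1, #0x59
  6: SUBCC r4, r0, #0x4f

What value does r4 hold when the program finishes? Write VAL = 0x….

[0] flags=1000 → (cmp)
[1] flags=1000 GT?F → skip
[2] flags=1000 LE?T → r4=0x8a
[3] flags=1000 LS?T → r4=0x00
[4] flags=1000 → (cmp)
[5] flags=1000 GT?F → skip
[6] flags=1000 CC?T → r4=0x2d

VAL = 0x2d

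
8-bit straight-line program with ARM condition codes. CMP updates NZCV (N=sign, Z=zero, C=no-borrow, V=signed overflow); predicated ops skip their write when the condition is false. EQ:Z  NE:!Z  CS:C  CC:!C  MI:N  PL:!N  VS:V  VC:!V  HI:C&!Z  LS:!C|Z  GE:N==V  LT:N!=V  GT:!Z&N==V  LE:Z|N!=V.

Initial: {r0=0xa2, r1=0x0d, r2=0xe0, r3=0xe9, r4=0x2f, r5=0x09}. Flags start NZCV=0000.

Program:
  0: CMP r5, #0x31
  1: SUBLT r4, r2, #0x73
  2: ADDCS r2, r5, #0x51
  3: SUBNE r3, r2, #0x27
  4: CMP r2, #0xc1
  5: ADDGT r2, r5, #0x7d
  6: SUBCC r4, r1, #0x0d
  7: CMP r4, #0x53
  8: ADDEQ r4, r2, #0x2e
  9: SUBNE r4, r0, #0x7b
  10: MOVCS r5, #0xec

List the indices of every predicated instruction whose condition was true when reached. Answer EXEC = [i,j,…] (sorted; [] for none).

EXEC = [1,3,5,9,10]

0: ✓ CMP  NZCV=1000
1: ✓ SUBLT  r4←0x6d
2: · ADDCS
3: ✓ SUBNE  r3←0xb9
4: ✓ CMP  NZCV=0010
5: ✓ ADDGT  r2←0x86
6: · SUBCC
7: ✓ CMP  NZCV=0010
8: · ADDEQ
9: ✓ SUBNE  r4←0x27
10: ✓ MOVCS  r5←0xec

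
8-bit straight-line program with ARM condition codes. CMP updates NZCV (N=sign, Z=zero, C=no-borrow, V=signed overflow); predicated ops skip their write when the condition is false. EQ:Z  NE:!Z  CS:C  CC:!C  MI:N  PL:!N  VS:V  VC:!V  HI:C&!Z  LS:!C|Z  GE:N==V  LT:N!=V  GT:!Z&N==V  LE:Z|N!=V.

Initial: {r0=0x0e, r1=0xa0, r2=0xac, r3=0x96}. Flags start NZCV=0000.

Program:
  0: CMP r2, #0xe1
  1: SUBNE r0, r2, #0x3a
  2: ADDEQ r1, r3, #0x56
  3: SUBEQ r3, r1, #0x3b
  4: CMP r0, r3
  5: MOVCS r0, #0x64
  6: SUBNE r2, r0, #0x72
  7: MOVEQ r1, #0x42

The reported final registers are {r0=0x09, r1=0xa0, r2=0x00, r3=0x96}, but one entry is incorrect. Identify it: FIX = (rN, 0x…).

0: ✓ CMP  NZCV=1000
1: ✓ SUBNE  r0←0x72
2: · ADDEQ
3: · SUBEQ
4: ✓ CMP  NZCV=1001
5: · MOVCS
6: ✓ SUBNE  r2←0x00
7: · MOVEQ

FIX = (r0, 0x72)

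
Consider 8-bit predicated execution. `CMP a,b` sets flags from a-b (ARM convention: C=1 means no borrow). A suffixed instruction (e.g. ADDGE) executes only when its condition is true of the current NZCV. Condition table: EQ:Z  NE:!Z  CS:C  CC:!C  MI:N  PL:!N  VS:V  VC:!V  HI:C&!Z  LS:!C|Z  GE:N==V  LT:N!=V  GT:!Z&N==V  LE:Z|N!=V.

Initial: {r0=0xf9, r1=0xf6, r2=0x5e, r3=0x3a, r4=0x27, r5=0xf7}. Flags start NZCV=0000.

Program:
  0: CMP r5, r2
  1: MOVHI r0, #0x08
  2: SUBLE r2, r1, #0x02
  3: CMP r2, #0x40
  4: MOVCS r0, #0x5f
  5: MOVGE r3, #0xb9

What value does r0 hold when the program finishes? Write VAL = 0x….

[0] flags=1010 → (cmp)
[1] flags=1010 HI?T → r0=0x08
[2] flags=1010 LE?T → r2=0xf4
[3] flags=1010 → (cmp)
[4] flags=1010 CS?T → r0=0x5f
[5] flags=1010 GE?F → skip

VAL = 0x5f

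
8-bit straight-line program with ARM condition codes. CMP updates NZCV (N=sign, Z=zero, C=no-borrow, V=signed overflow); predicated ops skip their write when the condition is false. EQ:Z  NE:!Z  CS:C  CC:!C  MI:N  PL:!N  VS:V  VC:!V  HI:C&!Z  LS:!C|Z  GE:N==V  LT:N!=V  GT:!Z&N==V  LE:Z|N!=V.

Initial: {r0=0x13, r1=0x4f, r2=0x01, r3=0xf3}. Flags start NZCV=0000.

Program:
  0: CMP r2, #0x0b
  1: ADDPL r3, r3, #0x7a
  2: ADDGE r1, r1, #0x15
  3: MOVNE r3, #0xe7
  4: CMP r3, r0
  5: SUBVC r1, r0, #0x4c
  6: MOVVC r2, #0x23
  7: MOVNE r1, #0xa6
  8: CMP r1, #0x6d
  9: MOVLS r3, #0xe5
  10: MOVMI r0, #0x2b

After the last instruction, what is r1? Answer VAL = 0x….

[0] flags=1000 → (cmp)
[1] flags=1000 PL?F → skip
[2] flags=1000 GE?F → skip
[3] flags=1000 NE?T → r3=0xe7
[4] flags=1010 → (cmp)
[5] flags=1010 VC?T → r1=0xc7
[6] flags=1010 VC?T → r2=0x23
[7] flags=1010 NE?T → r1=0xa6
[8] flags=0011 → (cmp)
[9] flags=0011 LS?F → skip
[10] flags=0011 MI?F → skip

VAL = 0xa6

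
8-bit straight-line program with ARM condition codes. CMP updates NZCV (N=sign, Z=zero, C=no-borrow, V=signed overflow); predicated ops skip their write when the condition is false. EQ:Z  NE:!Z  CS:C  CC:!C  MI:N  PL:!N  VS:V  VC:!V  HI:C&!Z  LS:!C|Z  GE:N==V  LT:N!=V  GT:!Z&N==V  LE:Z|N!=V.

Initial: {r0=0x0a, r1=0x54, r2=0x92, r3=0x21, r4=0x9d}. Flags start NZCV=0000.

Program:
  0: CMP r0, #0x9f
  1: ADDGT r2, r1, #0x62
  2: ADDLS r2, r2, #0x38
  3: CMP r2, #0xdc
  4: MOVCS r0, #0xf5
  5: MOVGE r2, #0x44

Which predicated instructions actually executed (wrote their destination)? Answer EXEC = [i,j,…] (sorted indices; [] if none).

EXEC = [1,2,4,5]

0: ✓ CMP  NZCV=0000
1: ✓ ADDGT  r2←0xb6
2: ✓ ADDLS  r2←0xee
3: ✓ CMP  NZCV=0010
4: ✓ MOVCS  r0←0xf5
5: ✓ MOVGE  r2←0x44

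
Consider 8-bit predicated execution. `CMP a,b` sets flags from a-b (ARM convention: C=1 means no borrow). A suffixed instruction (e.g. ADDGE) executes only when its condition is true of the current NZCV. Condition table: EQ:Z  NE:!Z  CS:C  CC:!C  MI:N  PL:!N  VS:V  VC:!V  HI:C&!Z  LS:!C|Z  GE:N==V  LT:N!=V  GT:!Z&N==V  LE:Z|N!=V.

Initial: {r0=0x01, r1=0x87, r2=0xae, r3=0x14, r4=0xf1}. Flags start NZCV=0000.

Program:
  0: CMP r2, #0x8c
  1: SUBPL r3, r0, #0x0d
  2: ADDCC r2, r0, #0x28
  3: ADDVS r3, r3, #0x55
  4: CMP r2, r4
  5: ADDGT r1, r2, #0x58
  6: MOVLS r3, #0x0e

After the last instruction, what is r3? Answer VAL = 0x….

VAL = 0x0e

0: ✓ CMP  NZCV=0010
1: ✓ SUBPL  r3←0xf4
2: · ADDCC
3: · ADDVS
4: ✓ CMP  NZCV=1000
5: · ADDGT
6: ✓ MOVLS  r3←0x0e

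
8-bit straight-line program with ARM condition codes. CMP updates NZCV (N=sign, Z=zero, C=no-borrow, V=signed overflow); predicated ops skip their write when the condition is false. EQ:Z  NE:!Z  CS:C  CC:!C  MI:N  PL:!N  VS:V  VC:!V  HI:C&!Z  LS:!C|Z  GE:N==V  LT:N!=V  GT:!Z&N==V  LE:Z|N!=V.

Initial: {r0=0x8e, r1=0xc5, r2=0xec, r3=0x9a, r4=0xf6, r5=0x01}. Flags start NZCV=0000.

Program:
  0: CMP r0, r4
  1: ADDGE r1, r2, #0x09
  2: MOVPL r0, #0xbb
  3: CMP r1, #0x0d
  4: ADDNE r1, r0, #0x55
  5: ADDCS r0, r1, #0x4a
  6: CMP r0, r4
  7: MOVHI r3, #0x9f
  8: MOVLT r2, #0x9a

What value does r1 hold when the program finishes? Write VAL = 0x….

VAL = 0xe3

[0] flags=1000 → (cmp)
[1] flags=1000 GE?F → skip
[2] flags=1000 PL?F → skip
[3] flags=1010 → (cmp)
[4] flags=1010 NE?T → r1=0xe3
[5] flags=1010 CS?T → r0=0x2d
[6] flags=0000 → (cmp)
[7] flags=0000 HI?F → skip
[8] flags=0000 LT?F → skip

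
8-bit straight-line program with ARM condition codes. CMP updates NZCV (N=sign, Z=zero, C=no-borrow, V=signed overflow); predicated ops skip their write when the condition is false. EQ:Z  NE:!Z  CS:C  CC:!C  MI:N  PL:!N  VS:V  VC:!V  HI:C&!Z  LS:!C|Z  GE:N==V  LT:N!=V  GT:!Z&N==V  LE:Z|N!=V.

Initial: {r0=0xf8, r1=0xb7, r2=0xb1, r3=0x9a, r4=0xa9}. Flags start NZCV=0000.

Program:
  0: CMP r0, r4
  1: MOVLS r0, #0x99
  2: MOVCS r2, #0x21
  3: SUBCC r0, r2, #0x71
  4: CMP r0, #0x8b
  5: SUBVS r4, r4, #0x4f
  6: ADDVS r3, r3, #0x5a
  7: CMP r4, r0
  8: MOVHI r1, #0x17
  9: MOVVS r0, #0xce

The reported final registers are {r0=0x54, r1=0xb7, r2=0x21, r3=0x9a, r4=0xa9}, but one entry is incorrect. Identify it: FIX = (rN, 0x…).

[0] flags=0010 → (cmp)
[1] flags=0010 LS?F → skip
[2] flags=0010 CS?T → r2=0x21
[3] flags=0010 CC?F → skip
[4] flags=0010 → (cmp)
[5] flags=0010 VS?F → skip
[6] flags=0010 VS?F → skip
[7] flags=1000 → (cmp)
[8] flags=1000 HI?F → skip
[9] flags=1000 VS?F → skip

FIX = (r0, 0xf8)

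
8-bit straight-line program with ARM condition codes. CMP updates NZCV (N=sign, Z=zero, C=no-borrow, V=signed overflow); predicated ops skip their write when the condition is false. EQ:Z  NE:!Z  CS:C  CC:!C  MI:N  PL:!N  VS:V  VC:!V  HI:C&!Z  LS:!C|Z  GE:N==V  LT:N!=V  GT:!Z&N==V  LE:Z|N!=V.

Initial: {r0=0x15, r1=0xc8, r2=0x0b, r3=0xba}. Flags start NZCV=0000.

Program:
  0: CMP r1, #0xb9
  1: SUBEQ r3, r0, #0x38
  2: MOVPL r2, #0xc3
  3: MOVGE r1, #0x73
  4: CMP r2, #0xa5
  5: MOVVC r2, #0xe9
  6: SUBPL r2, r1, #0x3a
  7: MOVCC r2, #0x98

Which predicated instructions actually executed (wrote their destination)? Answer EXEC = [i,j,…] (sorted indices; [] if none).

[0] flags=0010 → (cmp)
[1] flags=0010 EQ?F → skip
[2] flags=0010 PL?T → r2=0xc3
[3] flags=0010 GE?T → r1=0x73
[4] flags=0010 → (cmp)
[5] flags=0010 VC?T → r2=0xe9
[6] flags=0010 PL?T → r2=0x39
[7] flags=0010 CC?F → skip

EXEC = [2,3,5,6]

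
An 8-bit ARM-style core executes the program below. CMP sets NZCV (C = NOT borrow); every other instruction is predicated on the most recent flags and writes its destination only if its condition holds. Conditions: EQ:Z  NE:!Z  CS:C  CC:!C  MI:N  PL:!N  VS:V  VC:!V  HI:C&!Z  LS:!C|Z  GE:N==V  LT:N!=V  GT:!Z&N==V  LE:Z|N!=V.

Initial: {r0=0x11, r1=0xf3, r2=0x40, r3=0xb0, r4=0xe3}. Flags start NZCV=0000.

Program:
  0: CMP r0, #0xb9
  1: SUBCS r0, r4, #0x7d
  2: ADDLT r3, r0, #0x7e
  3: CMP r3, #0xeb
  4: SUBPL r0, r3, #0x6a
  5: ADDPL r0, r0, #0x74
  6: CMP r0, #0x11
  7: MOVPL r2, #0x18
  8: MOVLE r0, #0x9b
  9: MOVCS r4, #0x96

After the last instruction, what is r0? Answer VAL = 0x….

VAL = 0x9b

0: ✓ CMP  NZCV=0000
1: · SUBCS
2: · ADDLT
3: ✓ CMP  NZCV=1000
4: · SUBPL
5: · ADDPL
6: ✓ CMP  NZCV=0110
7: ✓ MOVPL  r2←0x18
8: ✓ MOVLE  r0←0x9b
9: ✓ MOVCS  r4←0x96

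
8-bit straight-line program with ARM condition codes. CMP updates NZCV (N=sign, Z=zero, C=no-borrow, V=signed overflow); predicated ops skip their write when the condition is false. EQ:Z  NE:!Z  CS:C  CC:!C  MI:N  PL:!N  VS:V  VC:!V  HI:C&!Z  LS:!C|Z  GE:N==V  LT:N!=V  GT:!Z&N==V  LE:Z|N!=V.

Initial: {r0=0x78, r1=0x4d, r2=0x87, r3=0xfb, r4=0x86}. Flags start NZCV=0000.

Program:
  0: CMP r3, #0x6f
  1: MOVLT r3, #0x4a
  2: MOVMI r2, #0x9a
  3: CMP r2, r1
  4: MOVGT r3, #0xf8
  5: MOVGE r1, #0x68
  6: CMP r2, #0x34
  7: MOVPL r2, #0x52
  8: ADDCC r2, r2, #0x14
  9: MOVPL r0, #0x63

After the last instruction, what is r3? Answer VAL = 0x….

VAL = 0x4a

[0] flags=1010 → (cmp)
[1] flags=1010 LT?T → r3=0x4a
[2] flags=1010 MI?T → r2=0x9a
[3] flags=0011 → (cmp)
[4] flags=0011 GT?F → skip
[5] flags=0011 GE?F → skip
[6] flags=0011 → (cmp)
[7] flags=0011 PL?T → r2=0x52
[8] flags=0011 CC?F → skip
[9] flags=0011 PL?T → r0=0x63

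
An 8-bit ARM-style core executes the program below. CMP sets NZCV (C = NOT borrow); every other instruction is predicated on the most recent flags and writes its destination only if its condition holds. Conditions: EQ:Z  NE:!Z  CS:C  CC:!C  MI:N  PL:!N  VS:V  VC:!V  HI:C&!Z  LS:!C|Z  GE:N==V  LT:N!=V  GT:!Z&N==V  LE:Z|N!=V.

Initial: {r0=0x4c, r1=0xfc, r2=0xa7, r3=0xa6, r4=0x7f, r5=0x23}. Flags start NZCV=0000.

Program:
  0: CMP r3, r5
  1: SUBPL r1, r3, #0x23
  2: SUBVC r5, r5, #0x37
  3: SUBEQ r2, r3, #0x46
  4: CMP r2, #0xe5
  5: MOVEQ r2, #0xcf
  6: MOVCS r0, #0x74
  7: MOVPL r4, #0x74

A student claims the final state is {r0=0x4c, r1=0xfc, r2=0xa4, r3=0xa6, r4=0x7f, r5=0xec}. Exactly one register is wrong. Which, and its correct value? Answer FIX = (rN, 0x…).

[0] flags=1010 → (cmp)
[1] flags=1010 PL?F → skip
[2] flags=1010 VC?T → r5=0xec
[3] flags=1010 EQ?F → skip
[4] flags=1000 → (cmp)
[5] flags=1000 EQ?F → skip
[6] flags=1000 CS?F → skip
[7] flags=1000 PL?F → skip

FIX = (r2, 0xa7)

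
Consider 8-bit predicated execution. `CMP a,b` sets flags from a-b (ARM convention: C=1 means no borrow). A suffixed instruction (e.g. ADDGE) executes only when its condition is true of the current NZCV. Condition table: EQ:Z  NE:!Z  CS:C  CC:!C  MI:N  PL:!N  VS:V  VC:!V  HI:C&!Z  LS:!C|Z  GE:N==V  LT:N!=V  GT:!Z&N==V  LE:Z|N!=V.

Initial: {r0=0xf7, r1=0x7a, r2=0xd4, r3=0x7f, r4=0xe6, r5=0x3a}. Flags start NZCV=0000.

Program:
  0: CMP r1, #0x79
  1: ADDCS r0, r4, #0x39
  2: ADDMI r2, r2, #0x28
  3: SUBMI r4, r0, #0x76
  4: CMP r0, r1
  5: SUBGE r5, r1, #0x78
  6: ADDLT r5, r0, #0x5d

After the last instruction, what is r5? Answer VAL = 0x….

0: ✓ CMP  NZCV=0010
1: ✓ ADDCS  r0←0x1f
2: · ADDMI
3: · SUBMI
4: ✓ CMP  NZCV=1000
5: · SUBGE
6: ✓ ADDLT  r5←0x7c

VAL = 0x7c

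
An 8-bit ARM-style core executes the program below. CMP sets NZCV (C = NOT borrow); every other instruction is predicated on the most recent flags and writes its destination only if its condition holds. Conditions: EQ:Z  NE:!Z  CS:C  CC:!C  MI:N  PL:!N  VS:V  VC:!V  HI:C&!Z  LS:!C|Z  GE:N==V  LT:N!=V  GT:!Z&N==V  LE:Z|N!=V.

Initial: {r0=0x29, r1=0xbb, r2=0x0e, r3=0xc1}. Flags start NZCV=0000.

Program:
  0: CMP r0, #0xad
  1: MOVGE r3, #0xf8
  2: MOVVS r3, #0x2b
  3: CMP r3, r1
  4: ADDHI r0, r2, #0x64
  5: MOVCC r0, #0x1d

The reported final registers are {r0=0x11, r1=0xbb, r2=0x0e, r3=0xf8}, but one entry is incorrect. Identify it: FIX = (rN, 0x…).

[0] flags=0000 → (cmp)
[1] flags=0000 GE?T → r3=0xf8
[2] flags=0000 VS?F → skip
[3] flags=0010 → (cmp)
[4] flags=0010 HI?T → r0=0x72
[5] flags=0010 CC?F → skip

FIX = (r0, 0x72)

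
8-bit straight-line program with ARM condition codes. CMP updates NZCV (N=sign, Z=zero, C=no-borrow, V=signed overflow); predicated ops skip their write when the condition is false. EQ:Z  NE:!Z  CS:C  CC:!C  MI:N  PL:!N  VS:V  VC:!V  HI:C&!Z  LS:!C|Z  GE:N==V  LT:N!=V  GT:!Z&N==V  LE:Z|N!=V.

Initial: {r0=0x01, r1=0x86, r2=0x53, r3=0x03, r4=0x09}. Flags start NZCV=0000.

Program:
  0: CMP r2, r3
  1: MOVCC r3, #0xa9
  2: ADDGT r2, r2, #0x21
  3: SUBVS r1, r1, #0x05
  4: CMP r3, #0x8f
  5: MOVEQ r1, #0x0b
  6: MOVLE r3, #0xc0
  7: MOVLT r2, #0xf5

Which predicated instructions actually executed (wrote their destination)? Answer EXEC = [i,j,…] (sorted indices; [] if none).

EXEC = [2]

0: ✓ CMP  NZCV=0010
1: · MOVCC
2: ✓ ADDGT  r2←0x74
3: · SUBVS
4: ✓ CMP  NZCV=0000
5: · MOVEQ
6: · MOVLE
7: · MOVLT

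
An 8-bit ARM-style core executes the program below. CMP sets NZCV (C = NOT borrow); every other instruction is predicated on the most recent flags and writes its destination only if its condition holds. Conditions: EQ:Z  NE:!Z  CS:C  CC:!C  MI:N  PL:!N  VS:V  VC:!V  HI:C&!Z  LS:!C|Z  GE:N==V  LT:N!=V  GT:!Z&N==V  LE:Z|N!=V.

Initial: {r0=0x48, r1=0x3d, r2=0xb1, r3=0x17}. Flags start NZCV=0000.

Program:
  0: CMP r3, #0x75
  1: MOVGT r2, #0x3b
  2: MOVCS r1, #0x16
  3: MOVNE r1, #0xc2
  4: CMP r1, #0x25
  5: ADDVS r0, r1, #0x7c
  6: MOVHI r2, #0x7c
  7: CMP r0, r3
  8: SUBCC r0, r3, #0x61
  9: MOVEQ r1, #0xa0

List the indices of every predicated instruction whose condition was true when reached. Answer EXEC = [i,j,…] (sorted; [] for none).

EXEC = [3,6]

0: ✓ CMP  NZCV=1000
1: · MOVGT
2: · MOVCS
3: ✓ MOVNE  r1←0xc2
4: ✓ CMP  NZCV=1010
5: · ADDVS
6: ✓ MOVHI  r2←0x7c
7: ✓ CMP  NZCV=0010
8: · SUBCC
9: · MOVEQ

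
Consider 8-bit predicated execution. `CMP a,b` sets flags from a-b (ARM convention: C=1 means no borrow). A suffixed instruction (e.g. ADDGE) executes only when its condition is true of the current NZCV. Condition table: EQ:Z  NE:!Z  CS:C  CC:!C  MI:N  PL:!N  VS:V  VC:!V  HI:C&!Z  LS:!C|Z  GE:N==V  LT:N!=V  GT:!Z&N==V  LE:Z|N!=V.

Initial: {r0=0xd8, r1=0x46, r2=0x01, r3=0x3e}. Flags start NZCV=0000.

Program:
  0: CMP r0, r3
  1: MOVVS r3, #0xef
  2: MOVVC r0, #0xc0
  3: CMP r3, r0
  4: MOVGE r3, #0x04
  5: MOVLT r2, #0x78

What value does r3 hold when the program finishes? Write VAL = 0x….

0: ✓ CMP  NZCV=1010
1: · MOVVS
2: ✓ MOVVC  r0←0xc0
3: ✓ CMP  NZCV=0000
4: ✓ MOVGE  r3←0x04
5: · MOVLT

VAL = 0x04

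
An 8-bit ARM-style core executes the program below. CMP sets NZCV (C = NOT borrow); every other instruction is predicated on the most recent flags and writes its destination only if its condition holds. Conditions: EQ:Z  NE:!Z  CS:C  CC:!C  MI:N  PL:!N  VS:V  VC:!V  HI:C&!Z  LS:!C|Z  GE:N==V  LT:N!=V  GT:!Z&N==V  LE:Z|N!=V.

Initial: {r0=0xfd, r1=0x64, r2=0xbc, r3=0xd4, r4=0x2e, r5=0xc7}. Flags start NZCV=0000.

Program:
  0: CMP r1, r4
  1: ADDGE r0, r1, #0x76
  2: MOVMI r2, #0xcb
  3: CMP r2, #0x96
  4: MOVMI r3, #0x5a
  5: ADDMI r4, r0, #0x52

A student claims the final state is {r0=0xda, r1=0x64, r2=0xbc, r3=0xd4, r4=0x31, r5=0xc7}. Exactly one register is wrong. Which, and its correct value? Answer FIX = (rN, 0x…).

[0] flags=0010 → (cmp)
[1] flags=0010 GE?T → r0=0xda
[2] flags=0010 MI?F → skip
[3] flags=0010 → (cmp)
[4] flags=0010 MI?F → skip
[5] flags=0010 MI?F → skip

FIX = (r4, 0x2e)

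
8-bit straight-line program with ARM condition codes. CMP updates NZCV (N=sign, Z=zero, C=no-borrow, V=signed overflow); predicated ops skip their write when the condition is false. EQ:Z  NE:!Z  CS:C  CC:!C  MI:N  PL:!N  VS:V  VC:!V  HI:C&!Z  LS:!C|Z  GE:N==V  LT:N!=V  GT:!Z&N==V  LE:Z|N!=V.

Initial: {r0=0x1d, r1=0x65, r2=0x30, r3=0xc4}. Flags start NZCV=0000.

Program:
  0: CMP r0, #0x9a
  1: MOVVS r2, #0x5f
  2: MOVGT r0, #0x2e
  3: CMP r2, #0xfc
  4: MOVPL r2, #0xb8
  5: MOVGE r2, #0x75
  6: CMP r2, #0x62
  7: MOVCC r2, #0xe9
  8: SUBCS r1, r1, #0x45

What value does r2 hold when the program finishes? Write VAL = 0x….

VAL = 0x75

0: ✓ CMP  NZCV=1001
1: ✓ MOVVS  r2←0x5f
2: ✓ MOVGT  r0←0x2e
3: ✓ CMP  NZCV=0000
4: ✓ MOVPL  r2←0xb8
5: ✓ MOVGE  r2←0x75
6: ✓ CMP  NZCV=0010
7: · MOVCC
8: ✓ SUBCS  r1←0x20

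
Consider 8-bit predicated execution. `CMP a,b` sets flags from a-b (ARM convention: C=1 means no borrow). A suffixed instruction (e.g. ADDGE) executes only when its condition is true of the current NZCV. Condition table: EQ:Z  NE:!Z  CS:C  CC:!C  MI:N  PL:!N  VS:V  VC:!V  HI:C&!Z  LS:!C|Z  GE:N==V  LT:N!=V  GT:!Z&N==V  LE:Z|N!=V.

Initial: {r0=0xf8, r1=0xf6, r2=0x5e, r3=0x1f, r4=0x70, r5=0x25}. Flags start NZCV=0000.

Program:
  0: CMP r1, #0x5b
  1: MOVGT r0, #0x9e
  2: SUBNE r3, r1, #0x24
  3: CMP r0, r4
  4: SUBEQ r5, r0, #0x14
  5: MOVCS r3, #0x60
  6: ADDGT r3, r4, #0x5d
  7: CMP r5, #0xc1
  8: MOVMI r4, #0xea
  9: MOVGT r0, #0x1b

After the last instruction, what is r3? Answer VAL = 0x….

VAL = 0x60

0: ✓ CMP  NZCV=1010
1: · MOVGT
2: ✓ SUBNE  r3←0xd2
3: ✓ CMP  NZCV=1010
4: · SUBEQ
5: ✓ MOVCS  r3←0x60
6: · ADDGT
7: ✓ CMP  NZCV=0000
8: · MOVMI
9: ✓ MOVGT  r0←0x1b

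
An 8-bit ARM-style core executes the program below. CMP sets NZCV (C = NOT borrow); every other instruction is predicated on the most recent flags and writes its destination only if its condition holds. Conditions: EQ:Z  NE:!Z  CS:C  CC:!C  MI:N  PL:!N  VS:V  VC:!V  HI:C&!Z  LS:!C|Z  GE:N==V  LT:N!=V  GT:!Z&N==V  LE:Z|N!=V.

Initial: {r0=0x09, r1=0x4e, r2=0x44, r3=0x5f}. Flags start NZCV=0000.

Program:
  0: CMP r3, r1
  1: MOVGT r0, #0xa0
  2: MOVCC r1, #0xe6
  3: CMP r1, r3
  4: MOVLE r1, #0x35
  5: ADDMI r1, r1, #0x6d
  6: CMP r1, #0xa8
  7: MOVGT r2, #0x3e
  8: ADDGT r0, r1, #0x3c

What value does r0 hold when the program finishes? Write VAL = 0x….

[0] flags=0010 → (cmp)
[1] flags=0010 GT?T → r0=0xa0
[2] flags=0010 CC?F → skip
[3] flags=1000 → (cmp)
[4] flags=1000 LE?T → r1=0x35
[5] flags=1000 MI?T → r1=0xa2
[6] flags=1000 → (cmp)
[7] flags=1000 GT?F → skip
[8] flags=1000 GT?F → skip

VAL = 0xa0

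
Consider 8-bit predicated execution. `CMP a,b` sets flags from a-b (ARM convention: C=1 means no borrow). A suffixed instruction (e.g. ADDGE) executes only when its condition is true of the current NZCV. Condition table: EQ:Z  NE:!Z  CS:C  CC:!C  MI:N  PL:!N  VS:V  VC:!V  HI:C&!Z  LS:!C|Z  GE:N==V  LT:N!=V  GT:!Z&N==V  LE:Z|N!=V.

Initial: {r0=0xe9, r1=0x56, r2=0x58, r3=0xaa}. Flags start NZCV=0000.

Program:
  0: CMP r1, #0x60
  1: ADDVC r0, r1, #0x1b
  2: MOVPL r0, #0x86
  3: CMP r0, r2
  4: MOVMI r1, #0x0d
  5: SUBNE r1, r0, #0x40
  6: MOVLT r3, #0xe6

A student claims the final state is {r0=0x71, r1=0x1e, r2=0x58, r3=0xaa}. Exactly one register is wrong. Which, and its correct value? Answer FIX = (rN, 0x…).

0: ✓ CMP  NZCV=1000
1: ✓ ADDVC  r0←0x71
2: · MOVPL
3: ✓ CMP  NZCV=0010
4: · MOVMI
5: ✓ SUBNE  r1←0x31
6: · MOVLT

FIX = (r1, 0x31)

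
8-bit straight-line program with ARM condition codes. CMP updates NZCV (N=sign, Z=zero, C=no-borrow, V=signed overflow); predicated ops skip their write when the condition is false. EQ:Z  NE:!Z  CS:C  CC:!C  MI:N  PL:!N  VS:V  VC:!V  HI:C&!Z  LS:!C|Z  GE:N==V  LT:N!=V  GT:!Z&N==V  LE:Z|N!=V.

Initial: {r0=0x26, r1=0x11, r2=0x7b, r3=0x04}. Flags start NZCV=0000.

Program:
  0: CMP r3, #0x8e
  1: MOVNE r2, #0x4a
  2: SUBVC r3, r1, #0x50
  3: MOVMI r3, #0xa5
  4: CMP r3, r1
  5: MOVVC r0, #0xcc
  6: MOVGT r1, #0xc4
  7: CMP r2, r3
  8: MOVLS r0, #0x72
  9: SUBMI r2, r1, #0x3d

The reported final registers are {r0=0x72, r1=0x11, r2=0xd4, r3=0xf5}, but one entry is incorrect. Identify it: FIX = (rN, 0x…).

FIX = (r3, 0xc1)

0: ✓ CMP  NZCV=0000
1: ✓ MOVNE  r2←0x4a
2: ✓ SUBVC  r3←0xc1
3: · MOVMI
4: ✓ CMP  NZCV=1010
5: ✓ MOVVC  r0←0xcc
6: · MOVGT
7: ✓ CMP  NZCV=1001
8: ✓ MOVLS  r0←0x72
9: ✓ SUBMI  r2←0xd4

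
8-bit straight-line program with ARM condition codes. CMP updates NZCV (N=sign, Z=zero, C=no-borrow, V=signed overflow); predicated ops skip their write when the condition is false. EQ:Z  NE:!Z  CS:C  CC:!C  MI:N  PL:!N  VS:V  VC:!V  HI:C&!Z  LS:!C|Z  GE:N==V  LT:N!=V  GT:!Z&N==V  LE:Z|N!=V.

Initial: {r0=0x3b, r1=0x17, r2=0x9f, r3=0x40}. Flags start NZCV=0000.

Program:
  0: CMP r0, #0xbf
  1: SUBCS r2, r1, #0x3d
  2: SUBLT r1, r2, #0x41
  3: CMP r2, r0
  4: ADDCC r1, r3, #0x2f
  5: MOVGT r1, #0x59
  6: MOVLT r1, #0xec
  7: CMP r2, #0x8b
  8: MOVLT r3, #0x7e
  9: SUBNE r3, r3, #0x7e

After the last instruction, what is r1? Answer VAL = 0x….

VAL = 0xec

[0] flags=0000 → (cmp)
[1] flags=0000 CS?F → skip
[2] flags=0000 LT?F → skip
[3] flags=0011 → (cmp)
[4] flags=0011 CC?F → skip
[5] flags=0011 GT?F → skip
[6] flags=0011 LT?T → r1=0xec
[7] flags=0010 → (cmp)
[8] flags=0010 LT?F → skip
[9] flags=0010 NE?T → r3=0xc2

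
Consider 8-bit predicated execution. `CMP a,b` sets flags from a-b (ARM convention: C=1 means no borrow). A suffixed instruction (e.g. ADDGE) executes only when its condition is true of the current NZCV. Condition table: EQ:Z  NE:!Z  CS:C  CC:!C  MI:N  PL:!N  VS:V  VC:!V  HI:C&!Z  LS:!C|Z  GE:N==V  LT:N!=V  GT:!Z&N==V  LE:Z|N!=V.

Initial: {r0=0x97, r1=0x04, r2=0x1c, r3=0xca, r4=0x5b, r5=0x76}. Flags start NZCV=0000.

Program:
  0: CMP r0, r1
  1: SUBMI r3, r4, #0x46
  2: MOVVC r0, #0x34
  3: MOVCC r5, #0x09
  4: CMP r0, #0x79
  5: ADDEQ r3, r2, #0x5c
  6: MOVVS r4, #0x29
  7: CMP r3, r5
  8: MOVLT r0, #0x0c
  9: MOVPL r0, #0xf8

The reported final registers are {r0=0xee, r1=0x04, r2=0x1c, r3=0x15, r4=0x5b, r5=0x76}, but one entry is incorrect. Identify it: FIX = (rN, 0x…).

[0] flags=1010 → (cmp)
[1] flags=1010 MI?T → r3=0x15
[2] flags=1010 VC?T → r0=0x34
[3] flags=1010 CC?F → skip
[4] flags=1000 → (cmp)
[5] flags=1000 EQ?F → skip
[6] flags=1000 VS?F → skip
[7] flags=1000 → (cmp)
[8] flags=1000 LT?T → r0=0x0c
[9] flags=1000 PL?F → skip

FIX = (r0, 0x0c)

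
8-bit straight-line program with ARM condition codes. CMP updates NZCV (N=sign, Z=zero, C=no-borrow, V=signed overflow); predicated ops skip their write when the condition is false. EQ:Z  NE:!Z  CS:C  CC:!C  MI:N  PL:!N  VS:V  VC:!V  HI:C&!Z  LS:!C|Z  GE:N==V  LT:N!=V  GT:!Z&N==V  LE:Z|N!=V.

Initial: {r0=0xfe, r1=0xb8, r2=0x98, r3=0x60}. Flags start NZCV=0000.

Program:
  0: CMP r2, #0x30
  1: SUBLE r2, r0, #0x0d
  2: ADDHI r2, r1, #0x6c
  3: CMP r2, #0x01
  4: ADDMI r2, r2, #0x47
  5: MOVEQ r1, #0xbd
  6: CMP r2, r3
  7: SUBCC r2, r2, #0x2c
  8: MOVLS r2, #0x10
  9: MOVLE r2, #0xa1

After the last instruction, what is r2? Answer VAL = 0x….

0: ✓ CMP  NZCV=0011
1: ✓ SUBLE  r2←0xf1
2: ✓ ADDHI  r2←0x24
3: ✓ CMP  NZCV=0010
4: · ADDMI
5: · MOVEQ
6: ✓ CMP  NZCV=1000
7: ✓ SUBCC  r2←0xf8
8: ✓ MOVLS  r2←0x10
9: ✓ MOVLE  r2←0xa1

VAL = 0xa1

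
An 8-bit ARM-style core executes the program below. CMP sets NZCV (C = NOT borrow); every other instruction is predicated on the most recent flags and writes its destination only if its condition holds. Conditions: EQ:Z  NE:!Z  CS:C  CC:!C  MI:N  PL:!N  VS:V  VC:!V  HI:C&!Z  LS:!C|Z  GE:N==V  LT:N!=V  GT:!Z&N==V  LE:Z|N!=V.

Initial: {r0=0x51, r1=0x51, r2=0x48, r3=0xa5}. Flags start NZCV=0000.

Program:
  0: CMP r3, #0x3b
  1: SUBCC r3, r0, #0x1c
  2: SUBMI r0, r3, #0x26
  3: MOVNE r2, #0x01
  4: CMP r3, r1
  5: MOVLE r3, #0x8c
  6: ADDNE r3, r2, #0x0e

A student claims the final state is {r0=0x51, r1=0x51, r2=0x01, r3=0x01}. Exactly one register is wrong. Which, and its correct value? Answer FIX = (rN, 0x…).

FIX = (r3, 0x0f)

[0] flags=0011 → (cmp)
[1] flags=0011 CC?F → skip
[2] flags=0011 MI?F → skip
[3] flags=0011 NE?T → r2=0x01
[4] flags=0011 → (cmp)
[5] flags=0011 LE?T → r3=0x8c
[6] flags=0011 NE?T → r3=0x0f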